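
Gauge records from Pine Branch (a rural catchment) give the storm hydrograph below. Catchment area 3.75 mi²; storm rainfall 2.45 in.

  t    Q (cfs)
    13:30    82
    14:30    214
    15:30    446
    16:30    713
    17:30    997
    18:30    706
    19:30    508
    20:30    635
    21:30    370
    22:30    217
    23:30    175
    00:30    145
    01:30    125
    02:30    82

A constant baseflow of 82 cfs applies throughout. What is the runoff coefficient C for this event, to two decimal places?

C ≈ 0.72

ΣQ_DR = 4267 cfs; V = ΣQ_DR·Δt = 1.536 × 10^7 ft³.
Runoff depth d = V / A = 1.763 in.
C = d / P = 1.763 / 2.45 = 0.72.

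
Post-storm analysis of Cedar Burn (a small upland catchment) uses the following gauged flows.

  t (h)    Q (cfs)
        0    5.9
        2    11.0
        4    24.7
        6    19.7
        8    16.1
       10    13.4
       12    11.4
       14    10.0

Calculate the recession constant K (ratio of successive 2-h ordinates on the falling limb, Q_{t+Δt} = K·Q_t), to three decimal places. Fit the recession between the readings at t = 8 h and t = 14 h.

K ≈ 0.853

Using the recession-limb readings at t = 8 h and t = 14 h: Q falls from 16.1 to 10.0 cfs over 3 intervals.
K = (Q₂/Q₁)^(1/3) = (10.0/16.1)^(1/3) = 0.853.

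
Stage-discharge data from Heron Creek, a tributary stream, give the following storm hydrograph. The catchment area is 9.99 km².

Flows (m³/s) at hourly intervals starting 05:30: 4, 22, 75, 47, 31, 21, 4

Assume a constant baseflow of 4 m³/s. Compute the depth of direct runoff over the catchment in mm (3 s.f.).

Direct runoff: 0.0, 18.0, 71.0, 43.0, 27.0, 17.0, 0.0 m³/s; ΣQ_DR = 176.0 m³/s.
V = ΣQ_DR · Δt = 176.0 × 3600 s = 6.336 × 10^5 m³.
Over A = 9.99 km², depth = V / A = 63.4 mm.

d ≈ 63.4 mm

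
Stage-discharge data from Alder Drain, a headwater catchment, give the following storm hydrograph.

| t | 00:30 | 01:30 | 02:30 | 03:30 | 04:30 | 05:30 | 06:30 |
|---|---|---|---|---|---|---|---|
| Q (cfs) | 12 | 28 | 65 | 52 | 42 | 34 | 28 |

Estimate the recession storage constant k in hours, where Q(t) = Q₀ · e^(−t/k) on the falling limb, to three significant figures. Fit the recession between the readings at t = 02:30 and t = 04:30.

k ≈ 4.58 h

On the falling limb, Q drops from 65 to 42 cfs between t = 02:30 and t = 04:30 (Δt = 2 h).
k = −Δt / ln(Q₂/Q₁) = −2 / ln(42/65) = 4.58 h.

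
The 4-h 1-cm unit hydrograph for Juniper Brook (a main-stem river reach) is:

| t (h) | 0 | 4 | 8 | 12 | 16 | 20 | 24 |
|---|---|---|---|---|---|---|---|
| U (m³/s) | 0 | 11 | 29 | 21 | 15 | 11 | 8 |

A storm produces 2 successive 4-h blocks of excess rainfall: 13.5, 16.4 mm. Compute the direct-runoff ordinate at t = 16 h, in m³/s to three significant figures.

By discrete convolution, Q_j = Σ (P_i / 10 mm) · U_{j−i}.
At t = 16 h (j=4): Q = (13.5/10)·15 + (16.4/10)·21 = 54.7 m³/s.

Q ≈ 54.7 m³/s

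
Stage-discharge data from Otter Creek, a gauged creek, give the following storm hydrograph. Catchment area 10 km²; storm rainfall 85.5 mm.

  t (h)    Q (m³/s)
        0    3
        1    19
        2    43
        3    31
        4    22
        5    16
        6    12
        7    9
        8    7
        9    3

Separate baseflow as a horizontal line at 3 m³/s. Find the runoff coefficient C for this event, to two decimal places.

ΣQ_DR = 135.0 m³/s; V = ΣQ_DR·Δt = 4.860 × 10^5 m³.
Runoff depth d = V / A = 48.60 mm.
C = d / P = 48.60 / 85.5 = 0.57.

C ≈ 0.57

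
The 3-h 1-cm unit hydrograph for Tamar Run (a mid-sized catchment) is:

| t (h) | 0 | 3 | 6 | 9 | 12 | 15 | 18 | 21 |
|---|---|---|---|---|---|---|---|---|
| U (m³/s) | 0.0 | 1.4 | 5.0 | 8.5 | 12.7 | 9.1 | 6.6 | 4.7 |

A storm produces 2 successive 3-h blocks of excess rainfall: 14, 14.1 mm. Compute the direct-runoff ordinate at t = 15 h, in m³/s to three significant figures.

Q ≈ 30.6 m³/s

By discrete convolution, Q_j = Σ (P_i / 10 mm) · U_{j−i}.
At t = 15 h (j=5): Q = (14/10)·9.1 + (14.1/10)·12.7 = 30.6 m³/s.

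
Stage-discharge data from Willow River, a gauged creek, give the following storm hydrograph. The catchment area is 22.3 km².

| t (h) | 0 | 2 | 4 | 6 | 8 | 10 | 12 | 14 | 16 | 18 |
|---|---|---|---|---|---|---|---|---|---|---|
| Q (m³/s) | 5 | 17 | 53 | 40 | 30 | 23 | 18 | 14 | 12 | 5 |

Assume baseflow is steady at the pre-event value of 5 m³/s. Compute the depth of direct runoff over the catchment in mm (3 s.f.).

d ≈ 53.9 mm

Direct runoff: 0.0, 12.0, 48.0, 35.0, 25.0, 18.0, 13.0, 9.0, 7.0, 0.0 m³/s; ΣQ_DR = 167.0 m³/s.
V = ΣQ_DR · Δt = 167.0 × 7200 s = 1.202 × 10^6 m³.
Over A = 22.3 km², depth = V / A = 53.9 mm.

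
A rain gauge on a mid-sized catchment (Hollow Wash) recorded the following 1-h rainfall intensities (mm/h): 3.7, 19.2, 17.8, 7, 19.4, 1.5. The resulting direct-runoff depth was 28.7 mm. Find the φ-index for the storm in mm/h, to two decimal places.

Only the 3 blocks with intensity above φ contribute runoff: 19.2, 17.8, 19.4 mm/h.
Σ(I−φ)·Δt = d  ⇒  (19.2+17.8+19.4 − 3φ)·1 = 28.7
φ = (56.40 − 28.7/1) / 3 = 9.23 mm/h.

φ ≈ 9.23 mm/h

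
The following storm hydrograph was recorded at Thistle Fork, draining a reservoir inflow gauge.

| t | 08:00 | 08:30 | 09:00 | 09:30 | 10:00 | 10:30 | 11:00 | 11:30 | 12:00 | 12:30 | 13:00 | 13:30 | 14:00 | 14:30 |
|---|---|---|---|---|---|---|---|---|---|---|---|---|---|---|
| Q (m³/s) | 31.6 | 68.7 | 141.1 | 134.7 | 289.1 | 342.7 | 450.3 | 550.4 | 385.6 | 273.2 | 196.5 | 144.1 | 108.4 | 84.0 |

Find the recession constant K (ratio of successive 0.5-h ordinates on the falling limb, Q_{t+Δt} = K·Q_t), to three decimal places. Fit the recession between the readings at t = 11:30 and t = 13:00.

K ≈ 0.709

Using the recession-limb readings at t = 11:30 and t = 13:00: Q falls from 550.4 to 196.5 m³/s over 3 intervals.
K = (Q₂/Q₁)^(1/3) = (196.5/550.4)^(1/3) = 0.709.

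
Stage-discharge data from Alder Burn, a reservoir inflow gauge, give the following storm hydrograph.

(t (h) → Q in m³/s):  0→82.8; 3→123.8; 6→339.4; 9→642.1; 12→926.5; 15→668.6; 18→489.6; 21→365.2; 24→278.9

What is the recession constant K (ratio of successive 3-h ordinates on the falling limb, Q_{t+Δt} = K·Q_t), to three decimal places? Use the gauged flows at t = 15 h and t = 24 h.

K ≈ 0.747

Using the recession-limb readings at t = 15 h and t = 24 h: Q falls from 668.6 to 278.9 m³/s over 3 intervals.
K = (Q₂/Q₁)^(1/3) = (278.9/668.6)^(1/3) = 0.747.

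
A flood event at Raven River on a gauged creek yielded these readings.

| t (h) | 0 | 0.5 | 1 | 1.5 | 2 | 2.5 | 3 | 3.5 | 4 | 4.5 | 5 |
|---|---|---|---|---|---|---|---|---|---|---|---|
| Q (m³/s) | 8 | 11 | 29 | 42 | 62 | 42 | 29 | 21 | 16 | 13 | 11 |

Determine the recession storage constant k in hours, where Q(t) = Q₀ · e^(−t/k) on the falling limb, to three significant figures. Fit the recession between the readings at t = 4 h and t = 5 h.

k ≈ 2.67 h

On the falling limb, Q drops from 16 to 11 m³/s between t = 4 h and t = 5 h (Δt = 1 h).
k = −Δt / ln(Q₂/Q₁) = −1 / ln(11/16) = 2.67 h.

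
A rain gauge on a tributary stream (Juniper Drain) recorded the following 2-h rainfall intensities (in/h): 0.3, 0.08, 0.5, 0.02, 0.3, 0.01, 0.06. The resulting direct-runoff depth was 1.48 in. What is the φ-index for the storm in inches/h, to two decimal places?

Only the 3 blocks with intensity above φ contribute runoff: 0.3, 0.5, 0.3 in/h.
Σ(I−φ)·Δt = d  ⇒  (0.3+0.5+0.3 − 3φ)·2 = 1.48
φ = (1.100 − 1.48/2) / 3 = 0.12 in/h.

φ ≈ 0.12 in/h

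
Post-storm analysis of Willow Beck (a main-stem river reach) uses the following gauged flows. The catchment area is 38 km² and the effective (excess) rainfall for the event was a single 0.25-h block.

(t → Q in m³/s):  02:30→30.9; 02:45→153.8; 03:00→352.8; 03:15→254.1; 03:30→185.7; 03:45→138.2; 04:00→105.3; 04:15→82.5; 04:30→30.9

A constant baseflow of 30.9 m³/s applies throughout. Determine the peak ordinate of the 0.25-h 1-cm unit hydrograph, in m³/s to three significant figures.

U_p ≈ 129 m³/s

Direct runoff: 0.0, 122.9, 321.9, 223.2, 154.8, 107.3, 74.4, 51.6, 0.0 m³/s; ΣQ_DR = 1056 m³/s, peak = 321.9 m³/s.
Runoff depth d = ΣQ_DR·Δt / A = 1056 × 900 / (38 km²) = 25.01 mm.
The 1-cm UH is the DRH scaled by (10 mm)/d, so U_p = 321.9 × 10/25.01 = 129 m³/s.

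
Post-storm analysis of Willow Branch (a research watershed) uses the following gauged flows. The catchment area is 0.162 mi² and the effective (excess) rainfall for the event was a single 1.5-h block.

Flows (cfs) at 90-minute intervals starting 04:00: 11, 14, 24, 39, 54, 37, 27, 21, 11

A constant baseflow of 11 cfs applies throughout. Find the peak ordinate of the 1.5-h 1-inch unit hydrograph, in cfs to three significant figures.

U_p ≈ 21.6 cfs

Direct runoff: 0.0, 3.0, 13.0, 28.0, 43.0, 26.0, 16.0, 10.0, 0.0 cfs; ΣQ_DR = 139.0 cfs, peak = 43.0 cfs.
Runoff depth d = ΣQ_DR·Δt / A = 139.0 × 5400 / (0.162 mi²) = 1.994 in.
The 1-inch UH is the DRH scaled by (1 in)/d, so U_p = 43.0 × 1/1.994 = 21.6 cfs.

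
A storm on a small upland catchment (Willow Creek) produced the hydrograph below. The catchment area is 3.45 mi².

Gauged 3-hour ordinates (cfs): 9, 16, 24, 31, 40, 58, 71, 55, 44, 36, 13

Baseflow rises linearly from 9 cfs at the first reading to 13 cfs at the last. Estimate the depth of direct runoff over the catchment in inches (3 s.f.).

Direct runoff: 0.00, 6.60, 14.20, 20.80, 29.40, 47.00, 59.60, 43.20, 31.80, 23.40, 0.00 cfs; ΣQ_DR = 276.0 cfs.
V = ΣQ_DR · Δt = 276.0 × 10800 s = 2.981 × 10^6 ft³.
Over A = 3.45 mi², depth = V / A = 0.372 in.

d ≈ 0.372 in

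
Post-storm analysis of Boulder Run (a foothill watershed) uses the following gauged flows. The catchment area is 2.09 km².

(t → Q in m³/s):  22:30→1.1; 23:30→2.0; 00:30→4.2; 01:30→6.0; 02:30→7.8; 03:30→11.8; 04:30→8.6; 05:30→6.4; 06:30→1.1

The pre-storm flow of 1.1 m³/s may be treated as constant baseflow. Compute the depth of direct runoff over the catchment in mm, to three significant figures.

d ≈ 67.3 mm

Direct runoff: 0.0, 0.9, 3.1, 4.9, 6.7, 10.7, 7.5, 5.3, 0.0 m³/s; ΣQ_DR = 39.10 m³/s.
V = ΣQ_DR · Δt = 39.10 × 3600 s = 1.408 × 10^5 m³.
Over A = 2.09 km², depth = V / A = 67.3 mm.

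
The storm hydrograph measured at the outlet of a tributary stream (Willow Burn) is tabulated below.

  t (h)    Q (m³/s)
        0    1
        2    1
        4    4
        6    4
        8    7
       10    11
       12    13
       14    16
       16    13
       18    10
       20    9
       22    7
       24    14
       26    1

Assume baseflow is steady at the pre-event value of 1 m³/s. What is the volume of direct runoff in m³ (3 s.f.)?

V ≈ 6.98 × 10^5 m³

Direct-runoff ordinates (Q − Q_b): 0.0, 0.0, 3.0, 3.0, 6.0, 10.0, 12.0, 15.0, 12.0, 9.0, 8.0, 6.0, 13.0, 0.0 m³/s.
ΣQ_DR = 97.00 m³/s.
With Δt = 2 h = 7200 s, V = ΣQ_DR · Δt = 97.00 × 7200 = 6.98 × 10^5 m³.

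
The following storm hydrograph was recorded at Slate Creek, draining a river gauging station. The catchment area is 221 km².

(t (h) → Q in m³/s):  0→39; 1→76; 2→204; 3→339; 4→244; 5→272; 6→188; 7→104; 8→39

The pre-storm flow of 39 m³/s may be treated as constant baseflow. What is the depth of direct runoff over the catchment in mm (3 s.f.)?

d ≈ 18.8 mm

Direct runoff: 0.0, 37.0, 165.0, 300.0, 205.0, 233.0, 149.0, 65.0, 0.0 m³/s; ΣQ_DR = 1154 m³/s.
V = ΣQ_DR · Δt = 1154 × 3600 s = 4.154 × 10^6 m³.
Over A = 221 km², depth = V / A = 18.8 mm.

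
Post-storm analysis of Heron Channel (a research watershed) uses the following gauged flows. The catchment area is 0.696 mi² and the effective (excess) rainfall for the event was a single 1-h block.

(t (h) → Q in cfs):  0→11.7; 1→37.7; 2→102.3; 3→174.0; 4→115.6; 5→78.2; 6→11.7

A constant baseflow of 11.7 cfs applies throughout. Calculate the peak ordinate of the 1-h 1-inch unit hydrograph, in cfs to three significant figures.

Direct runoff: 0.0, 26.0, 90.6, 162.3, 103.9, 66.5, 0.0 cfs; ΣQ_DR = 449.3 cfs, peak = 162.3 cfs.
Runoff depth d = ΣQ_DR·Δt / A = 449.3 × 3600 / (0.696 mi²) = 1.000 in.
The 1-inch UH is the DRH scaled by (1 in)/d, so U_p = 162.3 × 1/1.000 = 162 cfs.

U_p ≈ 162 cfs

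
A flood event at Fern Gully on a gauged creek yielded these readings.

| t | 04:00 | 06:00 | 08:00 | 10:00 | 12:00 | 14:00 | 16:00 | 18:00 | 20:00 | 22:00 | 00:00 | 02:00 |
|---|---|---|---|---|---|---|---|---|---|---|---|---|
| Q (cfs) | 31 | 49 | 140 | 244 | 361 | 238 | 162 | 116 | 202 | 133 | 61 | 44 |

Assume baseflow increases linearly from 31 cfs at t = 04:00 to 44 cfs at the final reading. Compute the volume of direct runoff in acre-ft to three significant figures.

V ≈ 220 acre-ft

Direct-runoff ordinates (Q − Q_b): 0.00, 16.82, 106.64, 209.45, 325.27, 201.09, 123.91, 76.73, 161.55, 91.36, 18.18, 0.00 cfs.
ΣQ_DR = 1331 cfs.
With Δt = 2 h = 7200 s, V = ΣQ_DR · Δt = 1331 × 7200 = 9.58 × 10^6 ft³ = 220 acre-ft.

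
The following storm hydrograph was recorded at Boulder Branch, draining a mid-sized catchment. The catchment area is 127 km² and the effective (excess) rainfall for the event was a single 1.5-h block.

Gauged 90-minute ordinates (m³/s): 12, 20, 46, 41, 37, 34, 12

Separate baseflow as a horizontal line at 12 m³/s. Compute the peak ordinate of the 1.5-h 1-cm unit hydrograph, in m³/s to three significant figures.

Direct runoff: 0.0, 8.0, 34.0, 29.0, 25.0, 22.0, 0.0 m³/s; ΣQ_DR = 118.0 m³/s, peak = 34.0 m³/s.
Runoff depth d = ΣQ_DR·Δt / A = 118.0 × 5400 / (127 km²) = 5.017 mm.
The 1-cm UH is the DRH scaled by (10 mm)/d, so U_p = 34.0 × 10/5.017 = 67.8 m³/s.

U_p ≈ 67.8 m³/s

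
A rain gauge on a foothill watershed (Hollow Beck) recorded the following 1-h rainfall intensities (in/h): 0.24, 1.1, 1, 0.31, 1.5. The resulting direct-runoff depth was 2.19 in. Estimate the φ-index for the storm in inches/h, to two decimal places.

φ ≈ 0.47 in/h

Only the 3 blocks with intensity above φ contribute runoff: 1.1, 1, 1.5 in/h.
Σ(I−φ)·Δt = d  ⇒  (1.1+1+1.5 − 3φ)·1 = 2.19
φ = (3.600 − 2.19/1) / 3 = 0.47 in/h.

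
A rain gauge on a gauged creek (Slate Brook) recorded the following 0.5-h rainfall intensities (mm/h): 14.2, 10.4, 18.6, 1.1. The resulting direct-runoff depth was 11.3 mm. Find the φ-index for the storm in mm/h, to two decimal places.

φ ≈ 6.87 mm/h

Only the 3 blocks with intensity above φ contribute runoff: 14.2, 10.4, 18.6 mm/h.
Σ(I−φ)·Δt = d  ⇒  (14.2+10.4+18.6 − 3φ)·0.5 = 11.3
φ = (43.20 − 11.3/0.5) / 3 = 6.87 mm/h.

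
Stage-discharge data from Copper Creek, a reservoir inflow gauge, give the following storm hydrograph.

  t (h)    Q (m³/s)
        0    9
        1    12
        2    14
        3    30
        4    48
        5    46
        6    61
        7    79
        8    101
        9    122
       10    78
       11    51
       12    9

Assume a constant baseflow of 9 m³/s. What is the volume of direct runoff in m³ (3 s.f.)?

Direct-runoff ordinates (Q − Q_b): 0.0, 3.0, 5.0, 21.0, 39.0, 37.0, 52.0, 70.0, 92.0, 113.0, 69.0, 42.0, 0.0 m³/s.
ΣQ_DR = 543.0 m³/s.
With Δt = 1 h = 3600 s, V = ΣQ_DR · Δt = 543.0 × 3600 = 1.95 × 10^6 m³.

V ≈ 1.95 × 10^6 m³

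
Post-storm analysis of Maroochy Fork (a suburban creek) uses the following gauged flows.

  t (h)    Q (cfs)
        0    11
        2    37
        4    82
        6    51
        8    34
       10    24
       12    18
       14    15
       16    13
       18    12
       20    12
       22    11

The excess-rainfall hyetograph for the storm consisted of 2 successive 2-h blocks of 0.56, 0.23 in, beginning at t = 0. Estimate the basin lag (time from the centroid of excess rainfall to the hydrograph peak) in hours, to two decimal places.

t_L ≈ 2.42 h

Centroid of excess rainfall: t_c = Σ P_i·t̄_i / ΣP_i = 1.5823 h (block centres at 1, 3 h).
Hydrograph peak occurs at t = 4 h, so basin lag t_L = 4 − 1.5823 = 2.42 h.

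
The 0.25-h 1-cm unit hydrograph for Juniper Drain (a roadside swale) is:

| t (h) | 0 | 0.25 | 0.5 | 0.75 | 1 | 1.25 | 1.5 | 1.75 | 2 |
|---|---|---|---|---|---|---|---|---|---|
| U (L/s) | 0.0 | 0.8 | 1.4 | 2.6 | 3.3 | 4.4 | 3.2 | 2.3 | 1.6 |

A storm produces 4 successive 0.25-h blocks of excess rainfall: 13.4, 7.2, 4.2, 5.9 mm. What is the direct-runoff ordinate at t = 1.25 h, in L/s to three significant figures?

By discrete convolution, Q_j = Σ (P_i / 10 mm) · U_{j−i}.
At t = 1.25 h (j=5): Q = (13.4/10)·4.4 + (7.2/10)·3.3 + (4.2/10)·2.6 + (5.9/10)·1.4 = 10.2 L/s.

Q ≈ 10.2 L/s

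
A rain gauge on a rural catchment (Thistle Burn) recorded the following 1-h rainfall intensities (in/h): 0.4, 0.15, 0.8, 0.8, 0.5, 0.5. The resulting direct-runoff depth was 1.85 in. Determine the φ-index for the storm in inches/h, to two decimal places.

φ ≈ 0.23 in/h

Only the 5 blocks with intensity above φ contribute runoff: 0.4, 0.8, 0.8, 0.5, 0.5 in/h.
Σ(I−φ)·Δt = d  ⇒  (0.4+0.8+0.8+0.5+0.5 − 5φ)·1 = 1.85
φ = (3.000 − 1.85/1) / 5 = 0.23 in/h.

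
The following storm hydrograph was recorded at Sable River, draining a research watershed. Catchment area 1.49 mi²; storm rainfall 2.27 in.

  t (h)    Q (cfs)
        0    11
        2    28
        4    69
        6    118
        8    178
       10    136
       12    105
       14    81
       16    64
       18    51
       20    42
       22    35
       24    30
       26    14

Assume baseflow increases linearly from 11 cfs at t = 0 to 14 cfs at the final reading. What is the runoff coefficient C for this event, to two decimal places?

ΣQ_DR = 787.0 cfs; V = ΣQ_DR·Δt = 5.666 × 10^6 ft³.
Runoff depth d = V / A = 1.637 in.
C = d / P = 1.637 / 2.27 = 0.72.

C ≈ 0.72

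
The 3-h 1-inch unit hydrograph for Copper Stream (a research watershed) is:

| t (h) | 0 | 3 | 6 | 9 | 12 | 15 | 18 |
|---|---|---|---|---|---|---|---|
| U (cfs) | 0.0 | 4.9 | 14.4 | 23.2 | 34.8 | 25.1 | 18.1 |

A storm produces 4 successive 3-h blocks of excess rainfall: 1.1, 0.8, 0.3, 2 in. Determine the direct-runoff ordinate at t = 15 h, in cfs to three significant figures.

By discrete convolution, Q_j = Σ (P_i / 1 in) · U_{j−i}.
At t = 15 h (j=5): Q = (1.1/1)·25.1 + (0.8/1)·34.8 + (0.3/1)·23.2 + (2/1)·14.4 = 91.2 cfs.

Q ≈ 91.2 cfs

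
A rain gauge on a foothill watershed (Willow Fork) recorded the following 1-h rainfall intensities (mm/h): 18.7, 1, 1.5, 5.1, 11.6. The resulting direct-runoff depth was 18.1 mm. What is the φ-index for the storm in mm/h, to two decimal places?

φ ≈ 6.10 mm/h

Only the 2 blocks with intensity above φ contribute runoff: 18.7, 11.6 mm/h.
Σ(I−φ)·Δt = d  ⇒  (18.7+11.6 − 2φ)·1 = 18.1
φ = (30.30 − 18.1/1) / 2 = 6.10 mm/h.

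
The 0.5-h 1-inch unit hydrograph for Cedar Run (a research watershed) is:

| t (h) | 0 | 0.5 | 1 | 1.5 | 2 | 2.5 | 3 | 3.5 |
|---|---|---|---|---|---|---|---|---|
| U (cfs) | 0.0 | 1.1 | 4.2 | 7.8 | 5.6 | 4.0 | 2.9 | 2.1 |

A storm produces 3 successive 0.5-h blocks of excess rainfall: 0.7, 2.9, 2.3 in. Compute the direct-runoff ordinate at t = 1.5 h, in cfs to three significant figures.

Q ≈ 20.2 cfs

By discrete convolution, Q_j = Σ (P_i / 1 in) · U_{j−i}.
At t = 1.5 h (j=3): Q = (0.7/1)·7.8 + (2.9/1)·4.2 + (2.3/1)·1.1 = 20.2 cfs.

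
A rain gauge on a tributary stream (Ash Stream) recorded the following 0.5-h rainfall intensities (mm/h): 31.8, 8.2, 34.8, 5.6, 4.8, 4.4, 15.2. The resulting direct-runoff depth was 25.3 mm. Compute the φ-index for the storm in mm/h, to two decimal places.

φ ≈ 10.40 mm/h

Only the 3 blocks with intensity above φ contribute runoff: 31.8, 34.8, 15.2 mm/h.
Σ(I−φ)·Δt = d  ⇒  (31.8+34.8+15.2 − 3φ)·0.5 = 25.3
φ = (81.80 − 25.3/0.5) / 3 = 10.40 mm/h.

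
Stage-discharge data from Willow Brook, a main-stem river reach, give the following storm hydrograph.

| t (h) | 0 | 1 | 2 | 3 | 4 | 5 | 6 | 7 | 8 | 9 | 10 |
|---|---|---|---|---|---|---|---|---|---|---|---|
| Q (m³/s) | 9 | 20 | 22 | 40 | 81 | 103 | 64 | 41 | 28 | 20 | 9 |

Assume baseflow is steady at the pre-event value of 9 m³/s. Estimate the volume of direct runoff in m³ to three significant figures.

Direct-runoff ordinates (Q − Q_b): 0.0, 11.0, 13.0, 31.0, 72.0, 94.0, 55.0, 32.0, 19.0, 11.0, 0.0 m³/s.
ΣQ_DR = 338.0 m³/s.
With Δt = 1 h = 3600 s, V = ΣQ_DR · Δt = 338.0 × 3600 = 1.22 × 10^6 m³.

V ≈ 1.22 × 10^6 m³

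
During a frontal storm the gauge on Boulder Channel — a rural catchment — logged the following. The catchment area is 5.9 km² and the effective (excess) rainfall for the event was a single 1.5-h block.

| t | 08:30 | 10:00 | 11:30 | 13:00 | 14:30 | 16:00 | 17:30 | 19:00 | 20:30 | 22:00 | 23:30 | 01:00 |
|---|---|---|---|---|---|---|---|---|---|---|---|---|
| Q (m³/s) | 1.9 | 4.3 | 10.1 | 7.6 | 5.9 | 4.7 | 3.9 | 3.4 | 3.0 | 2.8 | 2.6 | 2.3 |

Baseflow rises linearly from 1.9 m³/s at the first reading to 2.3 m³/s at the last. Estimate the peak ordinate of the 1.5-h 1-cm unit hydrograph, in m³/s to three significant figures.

U_p ≈ 3.25 m³/s

Direct runoff: 0.00, 2.36, 8.13, 5.59, 3.85, 2.62, 1.78, 1.25, 0.81, 0.57, 0.34, 0.00 m³/s; ΣQ_DR = 27.30 m³/s, peak = 8.13 m³/s.
Runoff depth d = ΣQ_DR·Δt / A = 27.30 × 5400 / (5.9 km²) = 24.99 mm.
The 1-cm UH is the DRH scaled by (10 mm)/d, so U_p = 8.13 × 10/24.99 = 3.25 m³/s.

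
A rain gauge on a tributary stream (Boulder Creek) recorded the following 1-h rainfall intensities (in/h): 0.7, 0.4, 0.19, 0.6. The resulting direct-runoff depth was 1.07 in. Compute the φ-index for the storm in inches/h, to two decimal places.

φ ≈ 0.21 in/h

Only the 3 blocks with intensity above φ contribute runoff: 0.7, 0.4, 0.6 in/h.
Σ(I−φ)·Δt = d  ⇒  (0.7+0.4+0.6 − 3φ)·1 = 1.07
φ = (1.700 − 1.07/1) / 3 = 0.21 in/h.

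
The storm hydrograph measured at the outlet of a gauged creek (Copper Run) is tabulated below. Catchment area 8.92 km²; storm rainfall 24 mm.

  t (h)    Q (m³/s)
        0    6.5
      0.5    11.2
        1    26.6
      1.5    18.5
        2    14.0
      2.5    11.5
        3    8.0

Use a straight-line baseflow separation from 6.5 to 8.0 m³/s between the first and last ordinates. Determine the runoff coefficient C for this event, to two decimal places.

ΣQ_DR = 45.55 m³/s; V = ΣQ_DR·Δt = 81990 m³.
Runoff depth d = V / A = 9.192 mm.
C = d / P = 9.192 / 24 = 0.38.

C ≈ 0.38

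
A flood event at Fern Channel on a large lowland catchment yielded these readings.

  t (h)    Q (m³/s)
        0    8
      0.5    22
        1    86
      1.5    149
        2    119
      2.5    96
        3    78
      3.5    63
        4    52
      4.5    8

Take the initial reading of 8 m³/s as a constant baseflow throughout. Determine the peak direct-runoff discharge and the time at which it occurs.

Q_p = 141.0 m³/s at t = 1.5 h

Subtracting baseflow gives direct-runoff ordinates: 0.0, 14.0, 78.0, 141.0, 111.0, 88.0, 70.0, 55.0, 44.0, 0.0 m³/s.
The maximum is 141.0 m³/s, occurring at the reading for t = 1.5 h.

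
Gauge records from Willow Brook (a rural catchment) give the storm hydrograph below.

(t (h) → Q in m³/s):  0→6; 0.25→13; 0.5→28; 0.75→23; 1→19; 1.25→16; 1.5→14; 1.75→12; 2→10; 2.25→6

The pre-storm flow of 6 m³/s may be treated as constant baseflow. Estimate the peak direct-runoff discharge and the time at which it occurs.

Q_p = 22.0 m³/s at t = 0.5 h

Subtracting baseflow gives direct-runoff ordinates: 0.0, 7.0, 22.0, 17.0, 13.0, 10.0, 8.0, 6.0, 4.0, 0.0 m³/s.
The maximum is 22.0 m³/s, occurring at the reading for t = 0.5 h.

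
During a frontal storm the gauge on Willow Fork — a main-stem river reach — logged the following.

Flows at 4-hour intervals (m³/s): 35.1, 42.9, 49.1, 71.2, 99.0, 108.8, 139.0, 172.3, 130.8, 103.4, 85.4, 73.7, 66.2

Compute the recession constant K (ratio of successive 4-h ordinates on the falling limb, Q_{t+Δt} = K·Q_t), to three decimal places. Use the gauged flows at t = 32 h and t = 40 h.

K ≈ 0.808

Using the recession-limb readings at t = 32 h and t = 40 h: Q falls from 130.8 to 85.4 m³/s over 2 intervals.
K = (Q₂/Q₁)^(1/2) = (85.4/130.8)^(1/2) = 0.808.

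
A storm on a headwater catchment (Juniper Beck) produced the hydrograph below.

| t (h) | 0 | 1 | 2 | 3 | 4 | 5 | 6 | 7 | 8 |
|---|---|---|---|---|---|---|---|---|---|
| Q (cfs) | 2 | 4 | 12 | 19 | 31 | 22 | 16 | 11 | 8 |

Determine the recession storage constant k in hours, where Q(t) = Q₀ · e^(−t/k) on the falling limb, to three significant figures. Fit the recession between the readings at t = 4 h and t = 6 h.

k ≈ 3.02 h

On the falling limb, Q drops from 31 to 16 cfs between t = 4 h and t = 6 h (Δt = 2 h).
k = −Δt / ln(Q₂/Q₁) = −2 / ln(16/31) = 3.02 h.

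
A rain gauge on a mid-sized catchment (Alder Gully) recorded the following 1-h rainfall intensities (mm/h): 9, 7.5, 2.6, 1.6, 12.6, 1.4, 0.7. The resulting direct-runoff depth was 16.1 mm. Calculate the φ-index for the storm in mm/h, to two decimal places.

Only the 3 blocks with intensity above φ contribute runoff: 9, 7.5, 12.6 mm/h.
Σ(I−φ)·Δt = d  ⇒  (9+7.5+12.6 − 3φ)·1 = 16.1
φ = (29.10 − 16.1/1) / 3 = 4.33 mm/h.

φ ≈ 4.33 mm/h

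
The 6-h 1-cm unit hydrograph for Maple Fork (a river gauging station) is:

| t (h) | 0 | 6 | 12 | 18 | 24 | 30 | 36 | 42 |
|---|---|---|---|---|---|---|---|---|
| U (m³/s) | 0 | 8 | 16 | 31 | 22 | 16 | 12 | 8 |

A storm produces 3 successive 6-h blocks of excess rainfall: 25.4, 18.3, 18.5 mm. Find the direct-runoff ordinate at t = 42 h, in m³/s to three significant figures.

By discrete convolution, Q_j = Σ (P_i / 10 mm) · U_{j−i}.
At t = 42 h (j=7): Q = (25.4/10)·8 + (18.3/10)·12 + (18.5/10)·16 = 71.9 m³/s.

Q ≈ 71.9 m³/s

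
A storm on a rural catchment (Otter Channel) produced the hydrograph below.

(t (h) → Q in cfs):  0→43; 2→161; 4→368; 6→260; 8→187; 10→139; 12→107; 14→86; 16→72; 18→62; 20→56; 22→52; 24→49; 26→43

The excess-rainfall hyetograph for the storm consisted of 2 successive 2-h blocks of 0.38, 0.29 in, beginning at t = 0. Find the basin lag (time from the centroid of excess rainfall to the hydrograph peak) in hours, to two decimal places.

Centroid of excess rainfall: t_c = Σ P_i·t̄_i / ΣP_i = 1.8657 h (block centres at 1, 3 h).
Hydrograph peak occurs at t = 4 h, so basin lag t_L = 4 − 1.8657 = 2.13 h.

t_L ≈ 2.13 h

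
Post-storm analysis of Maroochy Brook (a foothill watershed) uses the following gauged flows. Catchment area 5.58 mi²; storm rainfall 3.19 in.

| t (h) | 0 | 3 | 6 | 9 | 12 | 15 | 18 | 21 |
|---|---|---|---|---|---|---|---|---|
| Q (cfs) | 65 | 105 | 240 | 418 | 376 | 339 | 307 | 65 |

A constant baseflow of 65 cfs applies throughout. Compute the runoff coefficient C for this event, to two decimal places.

C ≈ 0.36

ΣQ_DR = 1395 cfs; V = ΣQ_DR·Δt = 1.507 × 10^7 ft³.
Runoff depth d = V / A = 1.162 in.
C = d / P = 1.162 / 3.19 = 0.36.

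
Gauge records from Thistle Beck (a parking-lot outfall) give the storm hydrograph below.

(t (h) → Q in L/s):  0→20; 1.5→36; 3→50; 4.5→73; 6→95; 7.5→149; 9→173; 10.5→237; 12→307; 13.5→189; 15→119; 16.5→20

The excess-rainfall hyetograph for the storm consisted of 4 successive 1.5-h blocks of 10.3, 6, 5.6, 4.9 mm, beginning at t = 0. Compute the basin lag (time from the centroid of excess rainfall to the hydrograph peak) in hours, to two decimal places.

Centroid of excess rainfall: t_c = Σ P_i·t̄_i / ΣP_i = 2.5354 h (block centres at 0.75, 2.25, 3.75, 5.25 h).
Hydrograph peak occurs at t = 12 h, so basin lag t_L = 12 − 2.5354 = 9.46 h.

t_L ≈ 9.46 h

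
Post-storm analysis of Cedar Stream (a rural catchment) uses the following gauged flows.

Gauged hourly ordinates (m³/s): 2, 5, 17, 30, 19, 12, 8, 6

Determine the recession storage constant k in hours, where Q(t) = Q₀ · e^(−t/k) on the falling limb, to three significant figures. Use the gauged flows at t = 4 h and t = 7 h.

On the falling limb, Q drops from 19 to 6 m³/s between t = 4 h and t = 7 h (Δt = 3 h).
k = −Δt / ln(Q₂/Q₁) = −3 / ln(6/19) = 2.60 h.

k ≈ 2.60 h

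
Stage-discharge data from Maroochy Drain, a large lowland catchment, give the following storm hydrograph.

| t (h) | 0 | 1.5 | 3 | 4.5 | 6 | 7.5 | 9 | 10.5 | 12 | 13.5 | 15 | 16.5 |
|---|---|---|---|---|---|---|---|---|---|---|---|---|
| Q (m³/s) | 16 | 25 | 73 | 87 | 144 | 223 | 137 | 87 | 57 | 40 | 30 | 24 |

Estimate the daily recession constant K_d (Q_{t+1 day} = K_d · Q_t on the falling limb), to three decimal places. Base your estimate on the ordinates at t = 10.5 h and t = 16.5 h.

K_d ≈ 0.006

Between t = 10.5 h and t = 16.5 h the flow falls from 87 to 24 m³/s over 4×1.5 h = 6 h.
Per-interval ratio K = (24/87)^(1/4) = 0.7247; K_d = K^(24/1.5) = 0.006.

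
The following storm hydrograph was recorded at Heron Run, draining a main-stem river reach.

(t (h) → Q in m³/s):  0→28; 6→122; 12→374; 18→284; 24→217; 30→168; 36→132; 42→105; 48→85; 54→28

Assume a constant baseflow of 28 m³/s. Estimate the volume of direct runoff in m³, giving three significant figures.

V ≈ 2.73 × 10^7 m³

Direct-runoff ordinates (Q − Q_b): 0.0, 94.0, 346.0, 256.0, 189.0, 140.0, 104.0, 77.0, 57.0, 0.0 m³/s.
ΣQ_DR = 1263 m³/s.
With Δt = 6 h = 21600 s, V = ΣQ_DR · Δt = 1263 × 21600 = 2.73 × 10^7 m³.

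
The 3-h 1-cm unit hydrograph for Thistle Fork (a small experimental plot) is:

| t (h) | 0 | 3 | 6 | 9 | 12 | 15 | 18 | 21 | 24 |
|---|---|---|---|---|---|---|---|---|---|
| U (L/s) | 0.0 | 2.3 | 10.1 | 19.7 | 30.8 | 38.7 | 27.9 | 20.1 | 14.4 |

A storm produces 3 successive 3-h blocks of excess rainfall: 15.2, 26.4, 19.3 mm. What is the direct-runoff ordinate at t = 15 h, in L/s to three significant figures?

Q ≈ 178 L/s

By discrete convolution, Q_j = Σ (P_i / 10 mm) · U_{j−i}.
At t = 15 h (j=5): Q = (15.2/10)·38.7 + (26.4/10)·30.8 + (19.3/10)·19.7 = 178 L/s.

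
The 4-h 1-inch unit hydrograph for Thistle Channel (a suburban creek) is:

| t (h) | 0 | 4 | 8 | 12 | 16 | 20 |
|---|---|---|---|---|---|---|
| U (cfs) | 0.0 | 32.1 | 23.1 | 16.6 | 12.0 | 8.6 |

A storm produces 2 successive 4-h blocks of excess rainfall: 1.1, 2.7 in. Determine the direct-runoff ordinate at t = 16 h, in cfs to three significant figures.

Q ≈ 58.0 cfs

By discrete convolution, Q_j = Σ (P_i / 1 in) · U_{j−i}.
At t = 16 h (j=4): Q = (1.1/1)·12.0 + (2.7/1)·16.6 = 58.0 cfs.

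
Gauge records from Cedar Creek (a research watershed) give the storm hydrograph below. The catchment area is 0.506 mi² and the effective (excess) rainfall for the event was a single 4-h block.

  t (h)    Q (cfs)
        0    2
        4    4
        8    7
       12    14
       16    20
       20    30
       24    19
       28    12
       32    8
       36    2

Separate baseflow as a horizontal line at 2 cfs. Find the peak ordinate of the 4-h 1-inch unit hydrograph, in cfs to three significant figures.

Direct runoff: 0.0, 2.0, 5.0, 12.0, 18.0, 28.0, 17.0, 10.0, 6.0, 0.0 cfs; ΣQ_DR = 98.00 cfs, peak = 28.0 cfs.
Runoff depth d = ΣQ_DR·Δt / A = 98.00 × 14400 / (0.506 mi²) = 1.200 in.
The 1-inch UH is the DRH scaled by (1 in)/d, so U_p = 28.0 × 1/1.200 = 23.3 cfs.

U_p ≈ 23.3 cfs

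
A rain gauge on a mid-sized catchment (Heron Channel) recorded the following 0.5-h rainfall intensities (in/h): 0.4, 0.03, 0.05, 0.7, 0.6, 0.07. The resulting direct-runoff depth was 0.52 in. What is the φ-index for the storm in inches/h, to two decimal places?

Only the 3 blocks with intensity above φ contribute runoff: 0.4, 0.7, 0.6 in/h.
Σ(I−φ)·Δt = d  ⇒  (0.4+0.7+0.6 − 3φ)·0.5 = 0.52
φ = (1.700 − 0.52/0.5) / 3 = 0.22 in/h.

φ ≈ 0.22 in/h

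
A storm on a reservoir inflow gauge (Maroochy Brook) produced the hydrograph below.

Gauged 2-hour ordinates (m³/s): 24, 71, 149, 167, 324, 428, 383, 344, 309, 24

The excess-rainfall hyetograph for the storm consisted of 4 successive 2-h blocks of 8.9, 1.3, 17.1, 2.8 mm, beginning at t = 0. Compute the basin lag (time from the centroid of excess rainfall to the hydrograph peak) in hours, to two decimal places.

Centroid of excess rainfall: t_c = Σ P_i·t̄_i / ΣP_i = 3.9169 h (block centres at 1, 3, 5, 7 h).
Hydrograph peak occurs at t = 10 h, so basin lag t_L = 10 − 3.9169 = 6.08 h.

t_L ≈ 6.08 h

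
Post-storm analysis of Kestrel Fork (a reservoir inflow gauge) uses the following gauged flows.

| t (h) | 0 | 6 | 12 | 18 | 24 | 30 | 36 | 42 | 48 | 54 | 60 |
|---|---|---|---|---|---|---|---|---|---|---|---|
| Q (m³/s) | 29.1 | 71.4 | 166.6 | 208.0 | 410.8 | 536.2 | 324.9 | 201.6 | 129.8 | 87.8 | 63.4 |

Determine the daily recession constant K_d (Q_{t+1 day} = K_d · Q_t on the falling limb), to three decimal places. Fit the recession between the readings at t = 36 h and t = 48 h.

Between t = 36 h and t = 48 h the flow falls from 324.9 to 129.8 m³/s over 2×6 h = 12 h.
Per-interval ratio K = (129.8/324.9)^(1/2) = 0.6321; K_d = K^(24/6) = 0.160.

K_d ≈ 0.160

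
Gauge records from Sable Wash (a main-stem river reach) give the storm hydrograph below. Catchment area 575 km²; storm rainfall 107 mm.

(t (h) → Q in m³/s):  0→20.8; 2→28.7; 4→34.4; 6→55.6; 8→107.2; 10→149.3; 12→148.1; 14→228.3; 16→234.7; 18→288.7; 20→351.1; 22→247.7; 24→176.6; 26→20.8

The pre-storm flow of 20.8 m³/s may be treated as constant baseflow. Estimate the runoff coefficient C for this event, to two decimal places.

ΣQ_DR = 1801 m³/s; V = ΣQ_DR·Δt = 1.297 × 10^7 m³.
Runoff depth d = V / A = 22.55 mm.
C = d / P = 22.55 / 107 = 0.21.

C ≈ 0.21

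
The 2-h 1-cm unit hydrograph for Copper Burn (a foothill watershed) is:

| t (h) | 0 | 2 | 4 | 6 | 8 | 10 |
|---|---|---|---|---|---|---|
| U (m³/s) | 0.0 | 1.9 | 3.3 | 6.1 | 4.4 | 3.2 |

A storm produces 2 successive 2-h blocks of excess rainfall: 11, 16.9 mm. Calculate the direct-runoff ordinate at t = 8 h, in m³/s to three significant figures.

By discrete convolution, Q_j = Σ (P_i / 10 mm) · U_{j−i}.
At t = 8 h (j=4): Q = (11/10)·4.4 + (16.9/10)·6.1 = 15.1 m³/s.

Q ≈ 15.1 m³/s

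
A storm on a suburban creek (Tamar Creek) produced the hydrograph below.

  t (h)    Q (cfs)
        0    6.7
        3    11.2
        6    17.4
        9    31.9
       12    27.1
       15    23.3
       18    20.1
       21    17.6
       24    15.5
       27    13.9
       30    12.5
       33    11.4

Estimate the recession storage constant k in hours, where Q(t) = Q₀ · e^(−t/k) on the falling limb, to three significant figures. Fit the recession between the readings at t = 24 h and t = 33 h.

On the falling limb, Q drops from 15.5 to 11.4 cfs between t = 24 h and t = 33 h (Δt = 9 h).
k = −Δt / ln(Q₂/Q₁) = −9 / ln(11.4/15.5) = 29.3 h.

k ≈ 29.3 h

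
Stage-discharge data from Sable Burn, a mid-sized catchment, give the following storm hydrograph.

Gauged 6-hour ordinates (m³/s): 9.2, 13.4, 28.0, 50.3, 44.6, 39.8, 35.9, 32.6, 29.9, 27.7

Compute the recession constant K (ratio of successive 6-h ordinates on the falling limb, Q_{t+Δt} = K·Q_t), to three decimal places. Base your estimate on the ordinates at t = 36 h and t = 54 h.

Using the recession-limb readings at t = 36 h and t = 54 h: Q falls from 35.9 to 27.7 m³/s over 3 intervals.
K = (Q₂/Q₁)^(1/3) = (27.7/35.9)^(1/3) = 0.917.

K ≈ 0.917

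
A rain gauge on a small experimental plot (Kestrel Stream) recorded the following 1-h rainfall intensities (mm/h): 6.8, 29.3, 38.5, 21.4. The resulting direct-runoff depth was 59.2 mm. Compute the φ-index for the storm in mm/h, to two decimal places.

Only the 3 blocks with intensity above φ contribute runoff: 29.3, 38.5, 21.4 mm/h.
Σ(I−φ)·Δt = d  ⇒  (29.3+38.5+21.4 − 3φ)·1 = 59.2
φ = (89.20 − 59.2/1) / 3 = 10.00 mm/h.

φ ≈ 10.00 mm/h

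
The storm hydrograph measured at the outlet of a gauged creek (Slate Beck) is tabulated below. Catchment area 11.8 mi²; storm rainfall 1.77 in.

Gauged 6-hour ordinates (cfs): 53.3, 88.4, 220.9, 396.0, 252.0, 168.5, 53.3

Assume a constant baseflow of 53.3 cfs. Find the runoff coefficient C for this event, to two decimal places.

C ≈ 0.38

ΣQ_DR = 859.3 cfs; V = ΣQ_DR·Δt = 1.856 × 10^7 ft³.
Runoff depth d = V / A = 0.6771 in.
C = d / P = 0.6771 / 1.77 = 0.38.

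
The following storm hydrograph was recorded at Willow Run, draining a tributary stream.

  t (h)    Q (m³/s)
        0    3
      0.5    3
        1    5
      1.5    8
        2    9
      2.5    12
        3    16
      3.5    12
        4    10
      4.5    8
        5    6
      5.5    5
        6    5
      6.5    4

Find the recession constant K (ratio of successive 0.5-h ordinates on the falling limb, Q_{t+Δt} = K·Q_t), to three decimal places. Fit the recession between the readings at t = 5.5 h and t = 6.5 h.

K ≈ 0.894

Using the recession-limb readings at t = 5.5 h and t = 6.5 h: Q falls from 5 to 4 m³/s over 2 intervals.
K = (Q₂/Q₁)^(1/2) = (4/5)^(1/2) = 0.894.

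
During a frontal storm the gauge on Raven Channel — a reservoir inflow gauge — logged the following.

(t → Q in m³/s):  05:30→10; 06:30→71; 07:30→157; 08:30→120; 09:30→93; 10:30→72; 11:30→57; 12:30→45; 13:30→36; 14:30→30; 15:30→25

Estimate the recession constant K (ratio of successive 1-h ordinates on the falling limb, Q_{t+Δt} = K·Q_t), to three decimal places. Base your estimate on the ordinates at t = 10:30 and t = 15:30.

K ≈ 0.809

Using the recession-limb readings at t = 10:30 and t = 15:30: Q falls from 72 to 25 m³/s over 5 intervals.
K = (Q₂/Q₁)^(1/5) = (25/72)^(1/5) = 0.809.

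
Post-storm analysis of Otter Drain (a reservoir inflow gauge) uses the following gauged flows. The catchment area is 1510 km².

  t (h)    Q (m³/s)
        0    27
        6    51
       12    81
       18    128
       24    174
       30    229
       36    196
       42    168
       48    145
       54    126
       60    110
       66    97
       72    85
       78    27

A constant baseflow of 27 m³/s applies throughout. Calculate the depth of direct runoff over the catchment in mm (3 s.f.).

Direct runoff: 0.0, 24.0, 54.0, 101.0, 147.0, 202.0, 169.0, 141.0, 118.0, 99.0, 83.0, 70.0, 58.0, 0.0 m³/s; ΣQ_DR = 1266 m³/s.
V = ΣQ_DR · Δt = 1266 × 21600 s = 2.735 × 10^7 m³.
Over A = 1510 km², depth = V / A = 18.1 mm.

d ≈ 18.1 mm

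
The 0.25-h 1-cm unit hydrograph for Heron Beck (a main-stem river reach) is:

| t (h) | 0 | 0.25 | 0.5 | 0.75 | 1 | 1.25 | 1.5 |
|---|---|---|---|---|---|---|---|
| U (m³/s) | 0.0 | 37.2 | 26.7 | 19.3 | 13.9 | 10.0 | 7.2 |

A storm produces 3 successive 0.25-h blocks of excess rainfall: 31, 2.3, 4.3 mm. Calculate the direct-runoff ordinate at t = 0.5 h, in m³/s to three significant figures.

Q ≈ 91.3 m³/s

By discrete convolution, Q_j = Σ (P_i / 10 mm) · U_{j−i}.
At t = 0.5 h (j=2): Q = (31/10)·26.7 + (2.3/10)·37.2 + (4.3/10)·0.0 = 91.3 m³/s.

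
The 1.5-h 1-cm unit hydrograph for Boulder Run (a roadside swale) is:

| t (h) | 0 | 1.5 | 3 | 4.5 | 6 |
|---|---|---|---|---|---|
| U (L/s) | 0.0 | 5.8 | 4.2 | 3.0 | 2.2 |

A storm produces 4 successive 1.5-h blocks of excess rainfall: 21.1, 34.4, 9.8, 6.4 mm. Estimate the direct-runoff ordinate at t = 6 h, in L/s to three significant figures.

By discrete convolution, Q_j = Σ (P_i / 10 mm) · U_{j−i}.
At t = 6 h (j=4): Q = (21.1/10)·2.2 + (34.4/10)·3.0 + (9.8/10)·4.2 + (6.4/10)·5.8 = 22.8 L/s.

Q ≈ 22.8 L/s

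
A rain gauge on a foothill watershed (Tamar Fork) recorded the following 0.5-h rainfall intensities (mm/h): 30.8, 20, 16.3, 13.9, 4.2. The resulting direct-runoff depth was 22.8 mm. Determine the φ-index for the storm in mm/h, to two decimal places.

φ ≈ 8.85 mm/h

Only the 4 blocks with intensity above φ contribute runoff: 30.8, 20, 16.3, 13.9 mm/h.
Σ(I−φ)·Δt = d  ⇒  (30.8+20+16.3+13.9 − 4φ)·0.5 = 22.8
φ = (81.00 − 22.8/0.5) / 4 = 8.85 mm/h.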